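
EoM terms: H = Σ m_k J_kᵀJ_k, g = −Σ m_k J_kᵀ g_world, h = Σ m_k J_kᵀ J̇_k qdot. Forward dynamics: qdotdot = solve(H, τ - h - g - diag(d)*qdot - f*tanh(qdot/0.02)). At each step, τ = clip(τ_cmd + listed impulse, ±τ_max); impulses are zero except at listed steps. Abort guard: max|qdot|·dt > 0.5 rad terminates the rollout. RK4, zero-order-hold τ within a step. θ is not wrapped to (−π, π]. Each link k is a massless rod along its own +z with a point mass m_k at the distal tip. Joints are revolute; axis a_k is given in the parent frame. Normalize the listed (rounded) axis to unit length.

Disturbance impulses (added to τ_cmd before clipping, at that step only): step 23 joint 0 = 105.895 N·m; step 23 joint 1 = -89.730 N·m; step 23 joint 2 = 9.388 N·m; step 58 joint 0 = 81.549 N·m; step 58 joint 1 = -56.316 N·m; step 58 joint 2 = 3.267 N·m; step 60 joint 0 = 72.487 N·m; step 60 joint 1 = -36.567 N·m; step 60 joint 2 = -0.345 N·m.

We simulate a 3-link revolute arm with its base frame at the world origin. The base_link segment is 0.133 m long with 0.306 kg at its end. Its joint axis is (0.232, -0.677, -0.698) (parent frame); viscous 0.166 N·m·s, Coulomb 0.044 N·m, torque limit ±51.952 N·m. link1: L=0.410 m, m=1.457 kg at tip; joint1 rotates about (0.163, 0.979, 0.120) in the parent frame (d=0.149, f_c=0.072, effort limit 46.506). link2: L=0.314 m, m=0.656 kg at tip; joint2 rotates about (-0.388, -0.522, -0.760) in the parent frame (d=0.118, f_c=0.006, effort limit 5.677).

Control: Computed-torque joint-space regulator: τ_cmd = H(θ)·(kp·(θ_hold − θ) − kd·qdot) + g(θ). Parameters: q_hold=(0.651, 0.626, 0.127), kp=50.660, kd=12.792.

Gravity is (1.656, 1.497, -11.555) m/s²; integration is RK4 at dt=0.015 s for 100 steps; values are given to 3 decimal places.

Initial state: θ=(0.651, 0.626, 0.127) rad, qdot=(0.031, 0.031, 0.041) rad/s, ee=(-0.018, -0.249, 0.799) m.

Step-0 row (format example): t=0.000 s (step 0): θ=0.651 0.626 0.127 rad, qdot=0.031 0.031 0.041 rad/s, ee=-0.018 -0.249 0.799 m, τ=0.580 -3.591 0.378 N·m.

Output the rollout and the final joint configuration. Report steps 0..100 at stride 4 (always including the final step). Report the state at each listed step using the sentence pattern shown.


t=0.060 s (step 4): θ=0.652 0.626 0.127 rad, qdot=0.004 0.001 -0.007 rad/s, ee=-0.018 -0.249 0.799 m, τ=0.634 -3.576 0.375 N·m.
t=0.120 s (step 8): θ=0.652 0.626 0.127 rad, qdot=-0.000 -0.000 0.000 rad/s, ee=-0.018 -0.249 0.799 m, τ=0.655 -3.582 0.373 N·m.
t=0.180 s (step 12): θ=0.652 0.626 0.127 rad, qdot=-0.001 -0.000 0.002 rad/s, ee=-0.018 -0.249 0.799 m, τ=0.664 -3.586 0.372 N·m.
t=0.240 s (step 16): θ=0.652 0.626 0.127 rad, qdot=-0.001 -0.000 0.002 rad/s, ee=-0.018 -0.249 0.799 m, τ=0.669 -3.589 0.372 N·m.
t=0.300 s (step 20): θ=0.652 0.626 0.127 rad, qdot=-0.001 -0.000 0.001 rad/s, ee=-0.018 -0.249 0.799 m, τ=0.671 -3.590 0.372 N·m.
t=0.360 s (step 24): θ=0.660 0.626 0.141 rad, qdot=1.073 -0.009 1.779 rad/s, ee=-0.025 -0.248 0.799 m, τ=-9.532 4.963 -0.661 N·m.
t=0.420 s (step 28): θ=0.699 0.622 0.191 rad, qdot=0.343 -0.091 0.260 rad/s, ee=-0.061 -0.244 0.799 m, τ=-5.202 1.346 -0.158 N·m.
t=0.480 s (step 32): θ=0.709 0.618 0.195 rad, qdot=0.024 -0.018 -0.037 rad/s, ee=-0.070 -0.244 0.799 m, τ=-2.526 -0.903 0.069 N·m.
t=0.540 s (step 36): θ=0.706 0.619 0.190 rad, qdot=-0.109 0.023 -0.113 rad/s, ee=-0.068 -0.244 0.799 m, τ=-0.975 -2.206 0.192 N·m.
t=0.600 s (step 40): θ=0.698 0.620 0.183 rad, qdot=-0.155 0.034 -0.135 rad/s, ee=-0.060 -0.245 0.799 m, τ=-0.090 -2.939 0.263 N·m.
t=0.660 s (step 44): θ=0.688 0.623 0.175 rad, qdot=-0.154 0.034 -0.128 rad/s, ee=-0.051 -0.246 0.799 m, τ=0.391 -3.339 0.304 N·m.
t=0.720 s (step 48): θ=0.680 0.624 0.167 rad, qdot=-0.134 0.028 -0.112 rad/s, ee=-0.043 -0.246 0.799 m, τ=0.632 -3.540 0.327 N·m.
t=0.780 s (step 52): θ=0.672 0.626 0.161 rad, qdot=-0.107 0.021 -0.093 rad/s, ee=-0.036 -0.247 0.799 m, τ=0.736 -3.628 0.340 N·m.
t=0.840 s (step 56): θ=0.667 0.627 0.156 rad, qdot=-0.081 0.016 -0.074 rad/s, ee=-0.031 -0.247 0.799 m, τ=0.766 -3.658 0.347 N·m.
t=0.900 s (step 60): θ=0.679 0.616 0.141 rad, qdot=0.583 -0.412 -0.422 rad/s, ee=-0.045 -0.248 0.799 m, τ=51.952 -32.756 -0.578 N·m.
t=0.960 s (step 64): θ=0.756 0.600 0.064 rad, qdot=0.879 -0.062 -0.641 rad/s, ee=-0.103 -0.266 0.788 m, τ=-12.312 5.375 -0.025 N·m.
t=1.020 s (step 68): θ=0.783 0.600 0.047 rad, qdot=0.092 0.033 -0.056 rad/s, ee=-0.121 -0.272 0.784 m, τ=-6.422 1.343 0.165 N·m.
t=1.080 s (step 72): θ=0.776 0.603 0.049 rad, qdot=-0.268 0.046 0.078 rad/s, ee=-0.114 -0.272 0.784 m, τ=-2.942 -1.054 0.307 N·m.
t=1.140 s (step 76): θ=0.756 0.605 0.055 rad, qdot=-0.385 0.049 0.106 rad/s, ee=-0.099 -0.269 0.787 m, τ=-0.955 -2.447 0.393 N·m.
t=1.200 s (step 80): θ=0.732 0.608 0.061 rad, qdot=-0.382 0.045 0.104 rad/s, ee=-0.081 -0.267 0.790 m, τ=0.122 -3.206 0.436 N·m.
t=1.260 s (step 84): θ=0.711 0.611 0.067 rad, qdot=-0.330 0.037 0.093 rad/s, ee=-0.064 -0.264 0.793 m, τ=0.658 -3.579 0.452 N·m.
t=1.320 s (step 88): θ=0.693 0.613 0.072 rad, qdot=-0.264 0.028 0.082 rad/s, ee=-0.051 -0.261 0.794 m, τ=0.886 -3.731 0.454 N·m.
t=1.380 s (step 92): θ=0.679 0.614 0.077 rad, qdot=-0.199 0.021 0.073 rad/s, ee=-0.040 -0.258 0.796 m, τ=0.949 -3.767 0.448 N·m.
t=1.440 s (step 96): θ=0.669 0.615 0.081 rad, qdot=-0.143 0.017 0.066 rad/s, ee=-0.033 -0.256 0.797 m, τ=0.932 -3.749 0.439 N·m.
t=1.500 s (step 100): θ=0.662 0.616 0.085 rad, qdot=-0.099 0.014 0.061 rad/s, ee=-0.027 -0.255 0.797 m.
final θ (rad): 0.662 0.616 0.085


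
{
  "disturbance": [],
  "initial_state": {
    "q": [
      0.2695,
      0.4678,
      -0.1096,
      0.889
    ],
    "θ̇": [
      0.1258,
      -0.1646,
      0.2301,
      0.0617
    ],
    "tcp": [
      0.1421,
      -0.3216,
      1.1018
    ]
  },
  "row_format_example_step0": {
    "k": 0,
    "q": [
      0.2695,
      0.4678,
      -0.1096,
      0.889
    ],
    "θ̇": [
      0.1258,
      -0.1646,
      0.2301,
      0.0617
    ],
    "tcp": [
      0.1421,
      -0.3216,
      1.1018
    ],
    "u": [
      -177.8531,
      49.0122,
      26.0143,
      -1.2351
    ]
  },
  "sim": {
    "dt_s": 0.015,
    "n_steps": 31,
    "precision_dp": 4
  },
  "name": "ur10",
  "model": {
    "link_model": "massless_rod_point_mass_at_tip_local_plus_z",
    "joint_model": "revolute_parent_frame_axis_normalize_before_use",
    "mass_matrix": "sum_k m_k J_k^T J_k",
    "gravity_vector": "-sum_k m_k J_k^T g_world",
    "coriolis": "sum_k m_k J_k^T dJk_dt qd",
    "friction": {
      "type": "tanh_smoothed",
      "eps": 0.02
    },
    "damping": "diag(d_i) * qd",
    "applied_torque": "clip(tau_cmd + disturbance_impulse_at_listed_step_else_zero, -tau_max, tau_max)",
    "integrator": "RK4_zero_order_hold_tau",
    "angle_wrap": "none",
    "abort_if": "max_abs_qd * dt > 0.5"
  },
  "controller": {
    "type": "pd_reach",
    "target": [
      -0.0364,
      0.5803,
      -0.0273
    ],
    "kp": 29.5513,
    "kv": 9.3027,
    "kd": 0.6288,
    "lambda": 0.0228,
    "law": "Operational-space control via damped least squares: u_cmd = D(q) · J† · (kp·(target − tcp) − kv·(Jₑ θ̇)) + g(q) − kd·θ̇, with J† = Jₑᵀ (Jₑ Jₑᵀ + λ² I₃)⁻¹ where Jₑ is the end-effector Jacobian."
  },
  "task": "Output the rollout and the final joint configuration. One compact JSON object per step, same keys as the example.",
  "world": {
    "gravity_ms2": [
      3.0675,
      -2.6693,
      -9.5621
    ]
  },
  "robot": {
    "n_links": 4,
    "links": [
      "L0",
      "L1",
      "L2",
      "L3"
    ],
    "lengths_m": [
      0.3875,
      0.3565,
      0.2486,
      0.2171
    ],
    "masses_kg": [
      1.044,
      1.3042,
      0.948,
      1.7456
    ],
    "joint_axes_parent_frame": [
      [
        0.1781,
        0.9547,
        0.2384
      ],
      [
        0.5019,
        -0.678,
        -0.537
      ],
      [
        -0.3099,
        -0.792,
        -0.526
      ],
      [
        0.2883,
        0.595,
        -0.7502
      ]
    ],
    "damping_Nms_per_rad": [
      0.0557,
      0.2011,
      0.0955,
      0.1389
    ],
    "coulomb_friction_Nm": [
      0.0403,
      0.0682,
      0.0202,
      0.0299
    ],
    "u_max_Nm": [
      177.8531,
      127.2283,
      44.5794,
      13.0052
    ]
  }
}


{"k":1,"q":[0.2577,0.454,-0.1202,0.9243],"\u03b8\u0307":[-1.6848,-1.618,-1.7256,4.3859],"tcp":[0.1427,-0.3198,1.1001],"u":[-177.8531,41.7997,23.0614,-3.8185]}
{"k":2,"q":[0.2186,0.4235,-0.1744,0.9888],"\u03b8\u0307":[-3.4892,-2.3483,-5.5121,4.0291],"tcp":[0.14,-0.3146,1.0957],"u":[-177.8531,34.7568,19.1338,-2.8418]}
{"k":3,"q":[0.1527,0.3846,-0.2881,1.0469],"\u03b8\u0307":[-5.2021,-2.6835,-9.6078,3.4256],"tcp":[0.1349,-0.3029,1.0875],"u":[-116.2758,22.4846,14.0577,-1.86]}
{"k":4,"q":[0.0703,0.3481,-0.447,1.0899],"\u03b8\u0307":[-5.7415,-2.1398,-11.4523,2.2869],"tcp":[0.1264,-0.2828,1.0733],"u":[-62.625,9.5863,8.7142,-0.8498]}
{"k":5,"q":[-0.015,0.3203,-0.6186,1.1233],"\u03b8\u0307":[-5.6274,-1.6132,-11.3326,2.2634],"tcp":[0.1136,-0.256,1.0533],"u":[-26.7626,0.1241,4.5499,-0.8502]}
{"k":6,"q":[-0.0968,0.2992,-0.7828,1.158],"\u03b8\u0307":[-5.2955,-1.2532,-10.5348,2.4426],"tcp":[0.097,-0.2248,1.029],"u":[-4.7953,-5.5451,2.026,-1.0978]}
{"k":7,"q":[-0.1733,0.2824,-0.9343,1.1944],"\u03b8\u0307":[-4.9273,-1.0206,-9.6699,2.4568],"tcp":[0.0781,-0.1913,1.0019],"u":[8.6482,-8.5636,0.841,-1.2853]}
{"k":8,"q":[-0.2444,0.2683,-1.0733,1.2301],"\u03b8\u0307":[-4.576,-0.8799,-8.8879,2.3379],"tcp":[0.0582,-0.1566,0.9731],"u":[17.0554,-9.9662,0.5618,-1.4053]}
{"k":9,"q":[-0.3105,0.2558,-1.2014,1.2637],"\u03b8\u0307":[-4.2526,-0.8072,-8.2049,2.1516],"tcp":[0.038,-0.1216,0.9434],"u":[22.3973,-10.4079,0.8537,-1.4829]}
{"k":10,"q":[-0.372,0.244,-1.3198,1.2943],"\u03b8\u0307":[-3.9565,-0.7855,-7.6081,1.9362],"tcp":[0.0183,-0.0868,0.9132],"u":[25.8014,-10.278,1.4887,-1.5322]}
{"k":11,"q":[-0.4293,0.2321,-1.4299,1.3216],"\u03b8\u0307":[-3.6845,-0.8032,-7.0812,1.7107],"tcp":[-0.0004,-0.0524,0.8826],"u":[27.9395,-9.8097,2.315,-1.5599]}
{"k":12,"q":[-0.4826,0.2197,-1.5324,1.3456],"\u03b8\u0307":[-3.433,-0.8523,-6.6102,1.4841],"tcp":[-0.018,-0.0188,0.8519],"u":[29.2254,-9.1442,3.2316,-1.5701]}
{"k":13,"q":[-0.5323,0.2064,-1.6282,1.3662],"\u03b8\u0307":[-3.1989,-0.9268,-6.1841,1.2604],"tcp":[-0.0342,0.0138,0.8211],"u":[29.9177,-8.3671,4.1713,-1.566]}
{"k":14,"q":[-0.5786,0.1918,-1.718,1.3835],"\u03b8\u0307":[-2.9801,-1.0223,-5.7941,1.0415],"tcp":[-0.0489,0.0454,0.7904],"u":[30.1777,-7.5282,5.0901,-1.5505]}
{"k":15,"q":[-0.6218,0.1756,-1.8021,1.3976],"\u03b8\u0307":[-2.7745,-1.1355,-5.434,0.8281],"tcp":[-0.0621,0.0758,0.7599],"u":[30.1054,-6.6533,5.9591,-1.5264]}
{"k":16,"q":[-0.6619,0.1576,-1.881,1.4085],"\u03b8\u0307":[-2.5809,-1.2634,-5.0987,0.6202],"tcp":[-0.0739,0.105,0.7296],"u":[29.7632,-5.7526,6.7605,-1.4962]}
{"k":17,"q":[-0.6993,0.1377,-1.9551,1.4163],"\u03b8\u0307":[-2.3982,-1.4031,-4.7846,0.4176],"tcp":[-0.0841,0.1328,0.6995],"u":[29.1946,-4.8267,7.4842,-1.4621]}
{"k":18,"q":[-0.7339,0.1155,-2.0246,1.4211],"\u03b8\u0307":[-2.2254,-1.5514,-4.4892,0.2201],"tcp":[-0.093,0.1594,0.6698],"u":[28.4385,-3.8723,8.1255,-1.426]}
{"k":19,"q":[-0.7661,0.0911,-2.0898,1.423],"\u03b8\u0307":[-2.0618,-1.7046,-4.2109,0.0279],"tcp":[-0.1005,0.1845,0.6404],"u":[27.5382,-2.8874,8.6838,-1.3901]}
{"k":20,"q":[-0.7958,0.0644,-2.1509,1.4221],"\u03b8\u0307":[-1.9071,-1.8612,-3.9458,-0.137],"tcp":[-0.1068,0.2083,0.6113],"u":[26.5325,-1.8771,9.1572,-1.3759]}
{"k":21,"q":[-0.8233,0.0354,-2.2082,1.4188],"\u03b8\u0307":[-1.7593,-2.0126,-3.6983,-0.302],"tcp":[-0.112,0.2306,0.5827],"u":[25.4998,-0.8461,9.5544,-1.3588]}
{"k":22,"q":[-0.8486,0.0042,-2.262,1.4131],"\u03b8\u0307":[-1.617,-2.1547,-3.4681,-0.4653],"tcp":[-0.1162,0.2515,0.5544],"u":[24.4997,0.1877,9.8775,-1.3401]}
{"k":23,"q":[-0.8718,-0.0291,-2.3124,1.4049],"\u03b8\u0307":[-1.4789,-2.2846,-3.2538,-0.6207],"tcp":[-0.1195,0.2711,0.5266],"u":[23.5799,1.203,10.1274,-1.3248]}
{"k":24,"q":[-0.893,-0.0642,-2.3597,1.3945],"\u03b8\u0307":[-1.3439,-2.4002,-3.0543,-0.7642],"tcp":[-0.1222,0.2892,0.4994],"u":[22.7759,2.1796,10.3049,-1.3155]}
{"k":25,"q":[-0.9121,-0.1009,-2.4042,1.3821],"\u03b8\u0307":[-1.2107,-2.5007,-2.8678,-0.8934],"tcp":[-0.1242,0.3059,0.4727],"u":[22.1062,3.0999,10.4102,-1.313]}
{"k":26,"q":[-0.9293,-0.139,-2.4459,1.3678],"\u03b8\u0307":[-1.0784,-2.5862,-2.6927,-1.0074],"tcp":[-0.1258,0.3213,0.4466],"u":[21.5709,3.9509,10.4433,-1.3166]}
{"k":27,"q":[-0.9445,-0.1782,-2.4851,1.3519],"\u03b8\u0307":[-0.9462,-2.658,-2.5269,-1.1065],"tcp":[-0.127,0.3353,0.4213],"u":[21.1511,4.7258,10.4038,-1.3247]}
{"k":28,"q":[-0.9576,-0.2185,-2.5219,1.3347],"\u03b8\u0307":[-0.8136,-2.7178,-2.3684,-1.1921],"tcp":[-0.1279,0.3481,0.3967],"u":[20.8072,5.4242,10.2915,-1.3348]}
{"k":29,"q":[-0.9688,-0.2596,-2.5563,1.3162],"\u03b8\u0307":[-0.6802,-2.7678,-2.215,-1.2662],"tcp":[-0.1287,0.3596,0.3729],"u":[20.4775,6.0529,10.1055,-1.3439]}
{"k":30,"q":[-0.978,-0.3014,-2.5885,1.2967],"\u03b8\u0307":[-0.5466,-2.8101,-2.0647,-1.3315],"tcp":[-0.1293,0.3699,0.35],"u":[20.0747,6.6268,9.8444,-1.3491]}
{"k":31,"q":[-0.9852,-0.3438,-2.6184,1.2763],"\u03b8\u0307":[-0.4142,-2.8468,-1.9152,-1.3907],"tcp":[-0.1299,0.3791,0.3281]}
{"summary": "final q (rad): -0.9852 -0.3438 -2.6184 1.2763"}


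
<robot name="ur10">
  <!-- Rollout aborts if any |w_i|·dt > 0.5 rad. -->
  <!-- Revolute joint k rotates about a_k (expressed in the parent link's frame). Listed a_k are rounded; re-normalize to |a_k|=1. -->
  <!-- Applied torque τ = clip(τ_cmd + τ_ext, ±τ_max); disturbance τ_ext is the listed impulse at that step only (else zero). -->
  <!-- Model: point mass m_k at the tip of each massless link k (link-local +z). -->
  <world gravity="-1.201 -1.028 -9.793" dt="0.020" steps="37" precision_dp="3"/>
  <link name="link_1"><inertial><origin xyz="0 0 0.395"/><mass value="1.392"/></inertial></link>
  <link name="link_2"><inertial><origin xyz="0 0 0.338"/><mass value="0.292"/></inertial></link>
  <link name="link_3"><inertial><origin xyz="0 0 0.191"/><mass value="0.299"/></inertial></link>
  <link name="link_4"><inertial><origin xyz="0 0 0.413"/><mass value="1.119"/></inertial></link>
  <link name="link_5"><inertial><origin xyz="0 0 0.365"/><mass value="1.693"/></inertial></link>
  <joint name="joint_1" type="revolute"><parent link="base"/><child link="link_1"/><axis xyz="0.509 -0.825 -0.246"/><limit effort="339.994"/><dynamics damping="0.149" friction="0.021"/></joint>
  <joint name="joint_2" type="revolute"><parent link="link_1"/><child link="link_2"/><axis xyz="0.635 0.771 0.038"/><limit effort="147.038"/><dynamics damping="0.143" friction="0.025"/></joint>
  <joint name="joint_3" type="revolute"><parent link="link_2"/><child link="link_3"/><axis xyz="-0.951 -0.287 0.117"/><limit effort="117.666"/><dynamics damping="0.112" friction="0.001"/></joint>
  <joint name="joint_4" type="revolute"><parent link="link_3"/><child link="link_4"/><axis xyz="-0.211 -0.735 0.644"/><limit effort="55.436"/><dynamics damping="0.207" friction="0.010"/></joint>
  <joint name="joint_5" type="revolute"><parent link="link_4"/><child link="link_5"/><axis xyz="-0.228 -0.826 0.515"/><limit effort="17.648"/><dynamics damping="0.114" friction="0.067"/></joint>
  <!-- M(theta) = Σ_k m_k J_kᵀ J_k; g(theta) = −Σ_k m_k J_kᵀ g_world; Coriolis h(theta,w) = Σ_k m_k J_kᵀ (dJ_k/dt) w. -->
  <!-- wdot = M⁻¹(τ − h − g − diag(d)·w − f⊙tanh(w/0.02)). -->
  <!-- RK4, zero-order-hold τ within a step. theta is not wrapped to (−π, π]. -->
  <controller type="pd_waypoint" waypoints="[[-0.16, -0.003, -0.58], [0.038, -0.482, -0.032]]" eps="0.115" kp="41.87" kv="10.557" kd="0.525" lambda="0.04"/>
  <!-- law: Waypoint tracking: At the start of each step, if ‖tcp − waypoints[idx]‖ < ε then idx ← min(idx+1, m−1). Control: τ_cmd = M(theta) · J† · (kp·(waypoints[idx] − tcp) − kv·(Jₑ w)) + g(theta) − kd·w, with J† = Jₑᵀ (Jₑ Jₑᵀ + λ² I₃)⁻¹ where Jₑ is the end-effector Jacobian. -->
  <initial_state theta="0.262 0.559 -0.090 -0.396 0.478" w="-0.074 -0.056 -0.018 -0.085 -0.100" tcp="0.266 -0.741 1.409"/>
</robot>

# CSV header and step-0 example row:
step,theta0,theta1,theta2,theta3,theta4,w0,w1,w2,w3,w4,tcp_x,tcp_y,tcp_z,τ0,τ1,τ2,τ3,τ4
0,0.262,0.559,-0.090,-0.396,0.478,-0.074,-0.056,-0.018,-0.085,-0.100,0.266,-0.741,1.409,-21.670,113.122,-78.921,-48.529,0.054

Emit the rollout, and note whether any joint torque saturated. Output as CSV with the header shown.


step,theta0,theta1,theta2,theta3,theta4,w0,w1,w2,w3,w4,tcp_x,tcp_y,tcp_z,τ0,τ1,τ2,τ3,τ4
1,0.261,0.537,-0.099,-0.508,0.607,-0.095,-1.744,-0.770,-9.988,11.988,0.266,-0.737,1.397,-35.088,89.883,-59.936,-34.929,-4.097
2,0.252,0.506,-0.127,-0.700,0.870,-0.791,-1.310,-1.956,-8.964,14.099,0.265,-0.731,1.363,-50.794,64.907,-39.742,-25.855,-0.661
3,0.226,0.481,-0.184,-0.859,1.164,-1.718,-1.121,-3.704,-6.915,15.135,0.263,-0.727,1.312,-55.911,38.232,-20.037,-15.130,2.440
4,0.183,0.460,-0.275,-0.971,1.467,-2.613,-0.956,-5.382,-4.265,14.994,0.262,-0.722,1.246,-51.525,13.350,-4.053,-5.634,4.638
5,0.122,0.442,-0.398,-1.026,1.755,-3.399,-0.814,-6.862,-1.259,13.754,0.260,-0.715,1.167,-40.021,-6.554,6.793,0.859,5.760
6,0.048,0.428,-0.548,-1.020,2.010,-4.026,-0.605,-8.060,1.894,11.632,0.258,-0.703,1.077,-23.771,-19.927,12.418,4.151,5.906
7,-0.036,0.421,-0.714,-0.956,2.220,-4.365,0.008,-8.423,4.428,9.466,0.255,-0.683,0.980,-5.444,-25.924,12.936,5.131,4.949
8,-0.122,0.433,-0.872,-0.859,2.399,-4.226,1.275,-7.117,4.941,8.889,0.251,-0.655,0.881,11.729,-25.805,9.538,5.320,2.350
9,-0.203,0.471,-0.996,-0.767,2.580,-3.776,2.589,-4.976,3.830,9.728,0.245,-0.616,0.782,23.330,-24.195,6.240,5.454,-1.332
10,-0.276,0.532,-1.082,-0.695,2.775,-3.433,3.414,-3.521,3.041,10.155,0.239,-0.573,0.685,27.837,-23.476,4.994,4.966,-4.598
11,-0.342,0.605,-1.144,-0.637,2.977,-3.218,3.853,-2.594,2.550,10.231,0.230,-0.528,0.591,27.844,-23.078,4.386,3.972,-7.237
12,-0.406,0.684,-1.191,-0.589,3.180,-3.131,4.004,-2.030,2.189,10.132,0.220,-0.485,0.500,24.773,-21.222,2.801,2.238,-9.242
13,-0.469,0.764,-1.228,-0.549,3.380,-3.180,3.981,-1.709,1.821,9.977,0.206,-0.446,0.412,19.276,-17.404,0.301,-0.007,-10.667
14,-0.534,0.843,-1.260,-0.516,3.577,-3.395,3.918,-1.487,1.363,9.872,0.190,-0.412,0.330,12.289,-14.236,-1.287,-1.681,-11.618
15,-0.607,0.921,-1.288,-0.494,3.775,-3.816,3.828,-1.258,0.775,9.955,0.169,-0.385,0.253,3.968,-12.809,-1.667,-2.581,-12.264
16,-0.690,0.996,-1.311,-0.485,3.977,-4.498,3.606,-1.017,-0.020,10.387,0.143,-0.365,0.183,-6.525,-13.429,-1.134,-2.866,-12.825
17,-0.790,1.064,-1.330,-0.495,4.193,-5.517,3.074,-0.867,-1.126,11.375,0.113,-0.354,0.122,-18.053,-19.126,-0.029,-2.083,-13.577
18,-0.914,1.113,-1.350,-0.531,4.439,-6.858,1.847,-1.180,-2.565,13.240,0.079,-0.352,0.073,0.783,-37.282,-3.076,1.150,-14.771
19,-1.054,1.124,-1.391,-0.593,4.725,-6.978,-0.768,-2.980,-3.417,15.185,0.045,-0.360,0.039,55.011,-34.780,-12.489,-0.604,-15.525
20,-1.165,1.086,-1.468,-0.657,5.017,-4.168,-2.862,-4.913,-2.461,13.599,0.016,-0.371,0.021,58.655,-17.758,-14.221,-5.386,-13.809
21,-1.219,1.022,-1.572,-0.695,5.256,-1.291,-3.586,-5.598,-1.015,10.024,-0.003,-0.376,0.010,50.550,-8.108,-12.416,-7.226,-10.677
22,-1.223,0.948,-1.682,-0.709,5.423,0.872,-3.812,-5.406,-0.215,6.666,-0.016,-0.372,0.000,42.463,-3.329,-9.664,-6.559,-7.625
23,-1.189,0.872,-1.784,-0.711,5.532,2.411,-3.833,-4.877,0.046,4.194,-0.026,-0.360,-0.012,35.593,-0.762,-7.076,-4.666,-5.119
24,-1.130,0.797,-1.876,-0.710,5.600,3.536,-3.674,-4.271,-0.007,2.676,-0.035,-0.342,-0.029,30.074,0.789,-4.944,-2.409,-3.250
25,-1.050,0.727,-1.955,-0.712,5.645,4.421,-3.332,-3.707,-0.162,1.927,-0.042,-0.319,-0.050,25.802,1.717,-3.156,-0.266,-1.948
26,-0.954,0.665,-2.025,-0.716,5.681,5.174,-2.838,-3.248,-0.248,1.685,-0.048,-0.295,-0.074,22.480,2.152,-1.548,1.543,-1.071
27,-0.844,0.614,-2.086,-0.720,5.715,5.856,-2.245,-2.929,-0.130,1.692,-0.052,-0.269,-0.100,19.751,2.176,-0.025,2.940,-0.461
28,-0.721,0.576,-2.143,-0.719,5.749,6.495,-1.606,-2.736,0.232,1.752,-0.055,-0.242,-0.125,17.187,1.857,1.447,3.948,0.010
29,-0.585,0.550,-2.196,-0.709,5.784,7.100,-0.968,-2.625,0.809,1.738,-0.056,-0.216,-0.149,14.344,1.257,2.849,4.614,0.418
30,-0.437,0.537,-2.248,-0.686,5.818,7.657,-0.380,-2.543,1.532,1.581,-0.056,-0.190,-0.172,10.736,0.446,4.093,4.930,0.780
31,-0.280,0.534,-2.298,-0.648,5.847,8.128,0.102,-2.469,2.346,1.251,-0.056,-0.166,-0.194,5.966,-0.463,4.984,4.787,1.065
32,-0.114,0.540,-2.346,-0.593,5.867,8.454,0.416,-2.411,3.200,0.769,-0.055,-0.144,-0.215,0.040,-1.304,5.244,4.035,1.208
33,0.056,0.549,-2.394,-0.521,5.878,8.576,0.532,-2.370,4.020,0.210,-0.054,-0.123,-0.235,-6.507,-1.939,4.678,2.620,1.128
34,0.227,0.559,-2.441,-0.434,5.877,8.463,0.454,-2.346,4.703,-0.265,-0.053,-0.105,-0.256,-12.934,-2.274,3.264,0.621,0.720
35,0.393,0.566,-2.488,-0.335,5.869,8.121,0.218,-2.324,5.208,-0.638,-0.052,-0.090,-0.278,-18.470,-2.328,1.311,-1.698,0.044
36,0.550,0.567,-2.534,-0.228,5.853,7.591,-0.097,-2.271,5.502,-0.886,-0.051,-0.076,-0.300,-22.834,-2.181,-0.832,-4.063,-0.820
37,0.695,0.562,-2.578,-0.117,5.834,6.931,-0.410,-2.161,5.574,-1.001,-0.050,-0.065,-0.324,,,,,
# any joint saturated: no


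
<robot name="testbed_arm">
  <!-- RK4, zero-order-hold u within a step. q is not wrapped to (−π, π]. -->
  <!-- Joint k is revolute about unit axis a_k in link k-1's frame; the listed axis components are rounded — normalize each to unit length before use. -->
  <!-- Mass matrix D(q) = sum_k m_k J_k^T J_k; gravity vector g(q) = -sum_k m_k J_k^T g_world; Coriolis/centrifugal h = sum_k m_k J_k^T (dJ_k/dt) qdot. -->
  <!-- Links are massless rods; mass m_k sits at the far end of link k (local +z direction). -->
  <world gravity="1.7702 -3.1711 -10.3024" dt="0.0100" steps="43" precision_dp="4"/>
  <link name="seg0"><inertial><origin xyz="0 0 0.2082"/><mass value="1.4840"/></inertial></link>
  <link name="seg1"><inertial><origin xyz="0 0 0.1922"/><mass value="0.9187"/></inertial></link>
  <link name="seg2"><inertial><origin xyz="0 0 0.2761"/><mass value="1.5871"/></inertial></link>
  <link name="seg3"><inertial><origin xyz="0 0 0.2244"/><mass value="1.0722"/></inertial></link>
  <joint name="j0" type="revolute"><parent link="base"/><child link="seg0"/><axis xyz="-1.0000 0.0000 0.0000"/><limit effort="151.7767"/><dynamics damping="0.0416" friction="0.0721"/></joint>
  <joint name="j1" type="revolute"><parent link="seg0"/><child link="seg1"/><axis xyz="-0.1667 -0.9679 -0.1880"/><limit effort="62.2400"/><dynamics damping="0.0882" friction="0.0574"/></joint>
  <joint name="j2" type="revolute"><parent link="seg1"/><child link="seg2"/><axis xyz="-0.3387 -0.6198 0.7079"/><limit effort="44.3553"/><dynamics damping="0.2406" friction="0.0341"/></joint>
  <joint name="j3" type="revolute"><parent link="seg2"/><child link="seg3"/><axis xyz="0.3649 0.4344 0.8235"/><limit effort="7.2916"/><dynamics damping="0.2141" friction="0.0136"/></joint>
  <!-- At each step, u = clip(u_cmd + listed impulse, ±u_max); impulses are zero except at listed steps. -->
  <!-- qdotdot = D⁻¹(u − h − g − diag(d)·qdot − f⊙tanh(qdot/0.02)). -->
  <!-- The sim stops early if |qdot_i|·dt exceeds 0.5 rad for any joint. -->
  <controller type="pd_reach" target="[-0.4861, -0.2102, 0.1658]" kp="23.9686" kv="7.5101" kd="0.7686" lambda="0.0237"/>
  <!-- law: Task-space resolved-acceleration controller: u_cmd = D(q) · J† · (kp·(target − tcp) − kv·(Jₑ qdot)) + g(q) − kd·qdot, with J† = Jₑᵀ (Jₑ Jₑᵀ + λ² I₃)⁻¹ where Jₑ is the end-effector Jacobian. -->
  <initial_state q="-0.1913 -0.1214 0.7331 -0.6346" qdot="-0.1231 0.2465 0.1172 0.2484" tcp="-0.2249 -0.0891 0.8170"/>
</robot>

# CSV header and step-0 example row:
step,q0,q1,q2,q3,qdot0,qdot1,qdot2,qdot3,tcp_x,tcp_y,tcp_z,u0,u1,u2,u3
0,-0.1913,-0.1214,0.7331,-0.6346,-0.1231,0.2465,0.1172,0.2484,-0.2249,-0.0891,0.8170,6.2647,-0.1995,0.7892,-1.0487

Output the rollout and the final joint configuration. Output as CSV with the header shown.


step,q0,q1,q2,q3,qdot0,qdot1,qdot2,qdot3,tcp_x,tcp_y,tcp_z,u0,u1,u2,u3
1,-0.1923,-0.1218,0.7390,-0.6383,-0.0815,-0.3171,1.0444,-0.9514,-0.2268,-0.0899,0.8156,6.6761,0.2587,-0.1796,-0.0313
2,-0.1930,-0.1264,0.7523,-0.6482,-0.0455,-0.5934,1.5989,-1.0313,-0.2291,-0.0911,0.8133,7.6948,0.6895,-0.7354,0.0439
3,-0.1934,-0.1329,0.7695,-0.6589,-0.0372,-0.7111,1.8468,-1.0996,-0.2316,-0.0927,0.8105,8.5755,1.0088,-1.0157,0.1041
4,-0.1937,-0.1403,0.7886,-0.6699,-0.0361,-0.7576,1.9689,-1.1086,-0.2341,-0.0945,0.8075,9.3899,1.2708,-1.1873,0.1149
5,-0.1941,-0.1479,0.8086,-0.6809,-0.0366,-0.7702,2.0321,-1.0961,-0.2368,-0.0966,0.8042,10.1302,1.4913,-1.3142,0.1095
6,-0.1945,-0.1556,0.8291,-0.6918,-0.0360,-0.7660,2.0677,-1.0739,-0.2395,-0.0988,0.8009,10.7996,1.6794,-1.4255,0.0987
7,-0.1948,-0.1632,0.8498,-0.7024,-0.0333,-0.7528,2.0900,-1.0480,-0.2423,-0.1012,0.7974,11.4017,1.8399,-1.5340,0.0874
8,-0.1951,-0.1706,0.8708,-0.7127,-0.0280,-0.7344,2.1058,-1.0209,-0.2451,-0.1037,0.7938,11.9405,1.9757,-1.6450,0.0778
9,-0.1954,-0.1778,0.8919,-0.7228,-0.0202,-0.7125,2.1178,-0.9938,-0.2481,-0.1063,0.7901,12.4203,2.0889,-1.7605,0.0708
10,-0.1955,-0.1848,0.9131,-0.7326,-0.0103,-0.6877,2.1272,-0.9675,-0.2511,-0.1089,0.7863,12.8448,2.1807,-1.8807,0.0668
11,-0.1956,-0.1915,0.9344,-0.7422,0.0013,-0.6603,2.1341,-0.9425,-0.2542,-0.1115,0.7824,13.2182,2.2521,-2.0052,0.0660
12,-0.1955,-0.1980,0.9557,-0.7515,0.0143,-0.6305,2.1386,-0.9186,-0.2574,-0.1142,0.7784,13.5446,2.3039,-2.1333,0.0681
13,-0.1953,-0.2041,0.9771,-0.7605,0.0287,-0.5989,2.1420,-0.8947,-0.2607,-0.1168,0.7742,13.8276,2.3376,-2.2656,0.0721
14,-0.1949,-0.2099,0.9985,-0.7694,0.0445,-0.5660,2.1453,-0.8707,-0.2640,-0.1194,0.7700,14.0696,2.3547,-2.4023,0.0779
15,-0.1944,-0.2154,1.0199,-0.7779,0.0616,-0.5322,2.1484,-0.8471,-0.2675,-0.1219,0.7656,14.2724,2.3558,-2.5425,0.0857
16,-0.1937,-0.2205,1.0414,-0.7863,0.0798,-0.4972,2.1511,-0.8242,-0.2710,-0.1244,0.7611,14.4382,2.3417,-2.6856,0.0955
17,-0.1928,-0.2253,1.0629,-0.7944,0.0988,-0.4610,2.1529,-0.8021,-0.2747,-0.1268,0.7566,14.5695,2.3127,-2.8308,0.1075
18,-0.1917,-0.2297,1.0844,-0.8023,0.1184,-0.4237,2.1537,-0.7806,-0.2784,-0.1291,0.7519,14.6684,2.2695,-2.9772,0.1212
19,-0.1905,-0.2338,1.1059,-0.8100,0.1383,-0.3851,2.1533,-0.7598,-0.2822,-0.1313,0.7471,14.7373,2.2126,-3.1244,0.1367
20,-0.1890,-0.2374,1.1274,-0.8175,0.1584,-0.3453,2.1516,-0.7395,-0.2861,-0.1335,0.7422,14.7784,2.1425,-3.2718,0.1538
21,-0.1873,-0.2407,1.1489,-0.8248,0.1785,-0.3045,2.1484,-0.7199,-0.2901,-0.1355,0.7371,14.7937,2.0597,-3.4190,0.1724
22,-0.1854,-0.2435,1.1704,-0.8319,0.1984,-0.2625,2.1437,-0.7008,-0.2941,-0.1375,0.7320,14.7852,1.9646,-3.5655,0.1923
23,-0.1833,-0.2459,1.1917,-0.8389,0.2180,-0.2196,2.1374,-0.6823,-0.2983,-0.1393,0.7267,14.7548,1.8579,-3.7108,0.2135
24,-0.1811,-0.2479,1.2131,-0.8456,0.2371,-0.1757,2.1295,-0.6643,-0.3024,-0.1411,0.7214,14.7043,1.7399,-3.8547,0.2358
25,-0.1786,-0.2494,1.2343,-0.8522,0.2557,-0.1310,2.1200,-0.6467,-0.3067,-0.1427,0.7159,14.6354,1.6111,-3.9968,0.2591
26,-0.1760,-0.2505,1.2554,-0.8585,0.2736,-0.0855,2.1088,-0.6297,-0.3110,-0.1442,0.7103,14.5499,1.4720,-4.1366,0.2834
27,-0.1731,-0.2511,1.2764,-0.8647,0.2908,-0.0394,2.0959,-0.6131,-0.3154,-0.1456,0.7047,14.4493,1.3232,-4.2740,0.3085
28,-0.1702,-0.2512,1.2973,-0.8708,0.3076,0.0060,2.0833,-0.5982,-0.3198,-0.1469,0.6989,14.3353,1.1681,-4.4102,0.3353
29,-0.1670,-0.2510,1.3181,-0.8767,0.3251,0.0485,2.0741,-0.5864,-0.3242,-0.1481,0.6930,14.2101,1.0130,-4.5473,0.3647
30,-0.1637,-0.2503,1.3387,-0.8825,0.3412,0.0923,2.0617,-0.5724,-0.3287,-0.1492,0.6870,14.0755,0.8497,-4.6795,0.3924
31,-0.1602,-0.2491,1.3593,-0.8882,0.3559,0.1374,2.0458,-0.5580,-0.3332,-0.1502,0.6809,13.9309,0.6773,-4.8065,0.4200
32,-0.1566,-0.2475,1.3796,-0.8937,0.3692,0.1834,2.0270,-0.5438,-0.3377,-0.1511,0.6747,13.7773,0.4964,-4.9286,0.4478
33,-0.1528,-0.2454,1.3998,-0.8991,0.3810,0.2300,2.0056,-0.5298,-0.3422,-0.1519,0.6684,13.6160,0.3077,-5.0458,0.4758
34,-0.1490,-0.2429,1.4197,-0.9043,0.3915,0.2768,1.9820,-0.5161,-0.3467,-0.1527,0.6620,13.4484,0.1119,-5.1584,0.5041
35,-0.1450,-0.2399,1.4394,-0.9094,0.4007,0.3237,1.9565,-0.5026,-0.3513,-0.1533,0.6556,13.2753,-0.0904,-5.2662,0.5325
36,-0.1410,-0.2364,1.4588,-0.9143,0.4086,0.3704,1.9292,-0.4895,-0.3558,-0.1539,0.6490,13.0981,-0.2985,-5.3694,0.5609
37,-0.1368,-0.2325,1.4779,-0.9192,0.4152,0.4168,1.9003,-0.4766,-0.3603,-0.1544,0.6424,12.9175,-0.5120,-5.4678,0.5894
38,-0.1327,-0.2281,1.4968,-0.9239,0.4205,0.4628,1.8699,-0.4640,-0.3648,-0.1548,0.6357,12.7344,-0.7302,-5.5614,0.6179
39,-0.1284,-0.2232,1.5153,-0.9285,0.4246,0.5081,1.8382,-0.4516,-0.3693,-0.1551,0.6289,12.5497,-0.9525,-5.6500,0.6462
40,-0.1242,-0.2179,1.5335,-0.9329,0.4274,0.5527,1.8053,-0.4395,-0.3737,-0.1554,0.6221,12.3642,-1.1785,-5.7338,0.6743
41,-0.1199,-0.2122,1.5514,-0.9372,0.4290,0.5963,1.7712,-0.4276,-0.3781,-0.1556,0.6152,12.1784,-1.4075,-5.8125,0.7023
42,-0.1156,-0.2060,1.5689,-0.9415,0.4294,0.6390,1.7360,-0.4160,-0.3825,-0.1558,0.6082,11.9930,-1.6391,-5.8862,0.7299
43,-0.1113,-0.1994,1.5861,-0.9456,0.4287,0.6805,1.7000,-0.4046,-0.3868,-0.1559,0.6012,,,,
# final q (rad): -0.1113 -0.1994 1.5861 -0.9456


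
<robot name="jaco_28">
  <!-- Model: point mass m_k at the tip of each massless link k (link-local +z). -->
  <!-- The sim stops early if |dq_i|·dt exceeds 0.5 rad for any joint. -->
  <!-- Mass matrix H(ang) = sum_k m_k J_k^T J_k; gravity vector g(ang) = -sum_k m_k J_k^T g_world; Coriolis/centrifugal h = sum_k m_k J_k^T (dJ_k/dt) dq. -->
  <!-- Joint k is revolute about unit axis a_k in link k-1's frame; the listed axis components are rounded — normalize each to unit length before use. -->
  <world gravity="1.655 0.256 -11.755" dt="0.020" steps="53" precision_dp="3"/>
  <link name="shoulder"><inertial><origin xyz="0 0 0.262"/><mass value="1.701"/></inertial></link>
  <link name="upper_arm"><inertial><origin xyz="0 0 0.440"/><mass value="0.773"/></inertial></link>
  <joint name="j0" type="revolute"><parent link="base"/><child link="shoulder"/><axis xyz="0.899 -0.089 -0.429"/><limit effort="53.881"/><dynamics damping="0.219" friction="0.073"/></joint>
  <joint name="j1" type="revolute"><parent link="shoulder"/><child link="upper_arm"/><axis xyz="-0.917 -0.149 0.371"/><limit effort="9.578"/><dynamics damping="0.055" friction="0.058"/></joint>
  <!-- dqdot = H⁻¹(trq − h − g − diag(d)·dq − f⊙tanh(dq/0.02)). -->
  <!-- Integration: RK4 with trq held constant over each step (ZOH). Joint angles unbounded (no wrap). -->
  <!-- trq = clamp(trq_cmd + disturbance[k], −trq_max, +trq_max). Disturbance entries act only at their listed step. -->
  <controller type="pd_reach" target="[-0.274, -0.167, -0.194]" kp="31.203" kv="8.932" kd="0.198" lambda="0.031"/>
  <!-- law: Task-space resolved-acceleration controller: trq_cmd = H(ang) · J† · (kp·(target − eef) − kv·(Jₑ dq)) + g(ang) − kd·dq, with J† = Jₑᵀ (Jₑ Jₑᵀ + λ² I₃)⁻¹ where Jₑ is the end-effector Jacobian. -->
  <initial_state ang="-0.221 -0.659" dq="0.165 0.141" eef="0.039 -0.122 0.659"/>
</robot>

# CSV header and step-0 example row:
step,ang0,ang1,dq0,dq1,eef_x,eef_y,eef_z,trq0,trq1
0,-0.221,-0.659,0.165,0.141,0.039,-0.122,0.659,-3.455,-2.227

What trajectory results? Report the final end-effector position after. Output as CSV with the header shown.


step,ang0,ang1,dq0,dq1,eef_x,eef_y,eef_z,trq0,trq1
1,-0.233,-0.684,-1.320,-2.594,0.040,-0.124,0.657,-2.817,-1.112
2,-0.269,-0.754,-2.332,-4.420,0.043,-0.128,0.649,-2.528,-0.446
3,-0.324,-0.856,-3.087,-5.721,0.047,-0.133,0.636,-2.173,-0.019
4,-0.391,-0.980,-3.656,-6.643,0.050,-0.137,0.619,-1.585,0.276
5,-0.468,-1.119,-4.060,-7.237,0.051,-0.141,0.599,-0.798,0.501
6,-0.552,-1.266,-4.310,-7.545,0.050,-0.144,0.575,0.061,0.698
7,-0.639,-1.418,-4.426,-7.624,0.045,-0.145,0.549,0.870,0.893
8,-0.728,-1.570,-4.434,-7.536,0.038,-0.146,0.521,1.560,1.097
9,-0.816,-1.718,-4.361,-7.338,0.029,-0.146,0.492,2.106,1.312
10,-0.901,-1.862,-4.228,-7.073,0.017,-0.146,0.464,2.515,1.536
11,-0.984,-2.000,-4.052,-6.770,0.002,-0.147,0.436,2.806,1.761
12,-1.063,-2.132,-3.842,-6.448,-0.014,-0.147,0.408,3.006,1.981
13,-1.137,-2.258,-3.607,-6.120,-0.031,-0.147,0.381,3.139,2.189
14,-1.207,-2.377,-3.352,-5.792,-0.049,-0.148,0.355,3.229,2.380
15,-1.271,-2.490,-3.080,-5.467,-0.067,-0.149,0.330,3.299,2.552
16,-1.330,-2.596,-2.792,-5.146,-0.086,-0.150,0.307,3.370,2.703
17,-1.383,-2.695,-2.487,-4.829,-0.105,-0.152,0.284,3.466,2.832
18,-1.429,-2.789,-2.160,-4.511,-0.123,-0.154,0.262,3.611,2.940
19,-1.469,-2.876,-1.803,-4.190,-0.141,-0.155,0.241,3.833,3.026
20,-1.501,-2.956,-1.404,-3.858,-0.158,-0.157,0.221,4.162,3.091
21,-1.524,-3.030,-0.946,-3.509,-0.175,-0.159,0.201,4.624,3.136
22,-1.538,-3.096,-0.407,-3.132,-0.191,-0.160,0.182,5.222,3.162
23,-1.540,-3.154,0.229,-2.721,-0.206,-0.160,0.164,5.916,3.170
24,-1.528,-3.204,0.956,-2.279,-0.220,-0.160,0.146,6.609,3.163
25,-1.500,-3.245,1.790,-1.798,-0.232,-0.160,0.129,7.108,3.142
26,-1.455,-3.276,2.686,-1.294,-0.244,-0.158,0.112,7.285,3.110
27,-1.393,-3.297,3.577,-0.795,-0.254,-0.155,0.095,7.122,3.070
28,-1.313,-3.308,4.397,-0.324,-0.262,-0.151,0.079,6.709,3.021
29,-1.218,-3.310,5.106,0.104,-0.270,-0.146,0.063,6.160,2.963
30,-1.110,-3.305,5.684,0.473,-0.275,-0.140,0.049,5.548,2.901
31,-0.992,-3.292,6.146,0.813,-0.280,-0.133,0.034,4.883,2.803
32,-0.865,-3.273,6.499,1.128,-0.284,-0.126,0.021,4.133,2.662
33,-0.733,-3.247,6.742,1.418,-0.286,-0.119,0.009,3.253,2.476
34,-0.597,-3.216,6.863,1.677,-0.288,-0.113,-0.003,2.229,2.249
35,-0.460,-3.181,6.849,1.895,-0.289,-0.107,-0.015,1.098,1.989
36,-0.325,-3.141,6.691,2.061,-0.290,-0.102,-0.026,-0.055,1.709
37,-0.194,-3.099,6.397,2.167,-0.290,-0.098,-0.037,-1.134,1.421
38,-0.071,-3.056,5.990,2.213,-0.291,-0.095,-0.048,-2.066,1.141
39,0.044,-3.012,5.502,2.204,-0.291,-0.093,-0.059,-2.814,0.881
40,0.149,-2.968,4.971,2.148,-0.291,-0.091,-0.069,-3.377,0.647
41,0.242,-2.926,4.429,2.058,-0.292,-0.090,-0.079,-3.776,0.445
42,0.326,-2.886,3.902,1.943,-0.293,-0.090,-0.088,-4.040,0.274
43,0.399,-2.849,3.406,1.814,-0.293,-0.090,-0.097,-4.201,0.132
44,0.462,-2.814,2.952,1.681,-0.294,-0.090,-0.105,-4.287,0.015
45,0.517,-2.782,2.544,1.547,-0.295,-0.091,-0.112,-4.321,-0.079
46,0.564,-2.752,2.185,1.420,-0.296,-0.092,-0.119,-4.321,-0.156
47,0.604,-2.725,1.871,1.300,-0.296,-0.094,-0.125,-4.301,-0.217
48,0.639,-2.700,1.599,1.190,-0.297,-0.095,-0.130,-4.269,-0.265
49,0.669,-2.677,1.366,1.090,-0.298,-0.097,-0.135,-4.233,-0.304
50,0.694,-2.656,1.167,1.000,-0.298,-0.099,-0.139,-4.197,-0.334
51,0.716,-2.637,0.998,0.920,-0.299,-0.101,-0.143,-4.164,-0.356
52,0.734,-2.619,0.855,0.848,-0.299,-0.104,-0.146,-4.135,-0.373
53,0.750,-2.603,0.734,0.784,-0.300,-0.106,-0.149,,
# final eef position (m): -0.300 -0.106 -0.149


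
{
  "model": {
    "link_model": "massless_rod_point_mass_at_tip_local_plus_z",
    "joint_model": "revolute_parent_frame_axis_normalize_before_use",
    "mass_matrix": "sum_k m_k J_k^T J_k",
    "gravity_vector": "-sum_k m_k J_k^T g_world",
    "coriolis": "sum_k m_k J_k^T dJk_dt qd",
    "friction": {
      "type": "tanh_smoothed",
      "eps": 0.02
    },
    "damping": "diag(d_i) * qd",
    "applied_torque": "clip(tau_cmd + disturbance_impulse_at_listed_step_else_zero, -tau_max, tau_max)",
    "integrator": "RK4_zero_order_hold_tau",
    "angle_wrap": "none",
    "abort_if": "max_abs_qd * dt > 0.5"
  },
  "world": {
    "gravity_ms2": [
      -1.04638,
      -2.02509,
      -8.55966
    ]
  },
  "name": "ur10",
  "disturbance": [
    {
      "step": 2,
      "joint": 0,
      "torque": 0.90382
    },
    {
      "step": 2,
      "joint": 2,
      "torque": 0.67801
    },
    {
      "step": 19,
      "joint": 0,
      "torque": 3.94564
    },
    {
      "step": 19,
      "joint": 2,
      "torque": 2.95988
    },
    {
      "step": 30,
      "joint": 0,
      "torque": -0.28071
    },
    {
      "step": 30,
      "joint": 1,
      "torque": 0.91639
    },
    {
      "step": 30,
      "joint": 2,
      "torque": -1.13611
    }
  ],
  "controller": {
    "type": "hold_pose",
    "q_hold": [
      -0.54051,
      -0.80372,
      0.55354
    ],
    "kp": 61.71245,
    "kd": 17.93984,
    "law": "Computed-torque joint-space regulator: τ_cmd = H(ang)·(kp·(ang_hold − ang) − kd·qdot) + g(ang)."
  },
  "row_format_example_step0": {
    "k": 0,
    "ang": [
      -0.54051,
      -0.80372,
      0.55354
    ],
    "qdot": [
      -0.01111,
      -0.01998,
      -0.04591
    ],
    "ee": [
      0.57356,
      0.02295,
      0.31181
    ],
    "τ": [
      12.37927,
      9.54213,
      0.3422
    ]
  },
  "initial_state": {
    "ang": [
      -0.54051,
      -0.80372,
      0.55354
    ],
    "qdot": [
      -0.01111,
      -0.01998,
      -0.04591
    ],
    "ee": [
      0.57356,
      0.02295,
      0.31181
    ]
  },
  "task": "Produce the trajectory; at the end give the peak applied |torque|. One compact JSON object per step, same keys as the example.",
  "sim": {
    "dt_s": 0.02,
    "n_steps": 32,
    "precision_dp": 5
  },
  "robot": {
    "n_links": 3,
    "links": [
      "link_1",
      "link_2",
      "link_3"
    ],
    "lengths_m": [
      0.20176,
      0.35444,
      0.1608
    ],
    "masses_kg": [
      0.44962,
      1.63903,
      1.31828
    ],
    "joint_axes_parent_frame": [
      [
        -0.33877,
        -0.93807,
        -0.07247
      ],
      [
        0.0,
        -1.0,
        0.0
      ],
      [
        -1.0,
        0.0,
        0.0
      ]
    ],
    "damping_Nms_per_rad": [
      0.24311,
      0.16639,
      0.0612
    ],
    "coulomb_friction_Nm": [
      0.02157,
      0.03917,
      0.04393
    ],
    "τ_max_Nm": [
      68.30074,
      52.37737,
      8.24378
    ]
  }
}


{"k":1,"ang":[-0.54083,-0.80387,0.55318],"qdot":[-0.01401,-0.00398,-0.00711],"ee":[0.5737,0.0229,0.31157],"\u03c4":[12.24103,9.44389,0.3234]}
{"k":2,"ang":[-0.54108,-0.8039,0.55316],"qdot":[-0.00716,-0.00397,-0.00438],"ee":[0.57378,0.02288,0.31142],"\u03c4":[13.04725,9.37713,0.99528]}
{"k":3,"ang":[-0.54111,-0.80406,0.55677],"qdot":[0.00672,-0.01463,0.3549],"ee":[0.57352,0.02339,0.31135],"\u03c4":[11.73691,9.32255,0.07549]}
{"k":4,"ang":[-0.54091,-0.80438,0.56209],"qdot":[0.01232,-0.01661,0.18019],"ee":[0.57307,0.02417,0.31132],"\u03c4":[11.78796,9.27605,0.16096]}
{"k":5,"ang":[-0.54066,-0.8047,0.56458],"qdot":[0.01293,-0.01423,0.06951],"ee":[0.57283,0.02456,0.31132],"\u03c4":[11.82723,9.2453,0.21975]}
{"k":6,"ang":[-0.54041,-0.80495,0.56527],"qdot":[0.00982,-0.00863,0.00765],"ee":[0.57273,0.02469,0.31134],"\u03c4":[11.8566,9.22645,0.25716]}
{"k":7,"ang":[-0.54027,-0.80504,0.56525],"qdot":[0.00102,0.0026,-0.00185],"ee":[0.57271,0.0247,0.31137],"\u03c4":[11.87626,9.21917,0.26976]}
{"k":8,"ang":[-0.54026,-0.80498,0.56512],"qdot":[-0.0019,0.0058,-0.00533],"ee":[0.57271,0.02468,0.3114],"\u03c4":[11.88798,9.21994,0.27456]}
{"k":9,"ang":[-0.5403,-0.80487,0.56497],"qdot":[-0.00283,0.00644,-0.00669],"ee":[0.57272,0.02465,0.31143],"\u03c4":[11.89557,9.22228,0.27667]}
{"k":10,"ang":[-0.54035,-0.80475,0.56482],"qdot":[-0.00312,0.00635,-0.0072],"ee":[0.57273,0.02462,0.31146],"\u03c4":[11.90081,9.2244,0.27781]}
{"k":11,"ang":[-0.54041,-0.80464,0.56466],"qdot":[-0.00319,0.00609,-0.00735],"ee":[0.57274,0.02458,0.31148],"\u03c4":[11.90457,9.22594,0.27858]}
{"k":12,"ang":[-0.54047,-0.80452,0.56451],"qdot":[-0.00317,0.0058,-0.00735],"ee":[0.57276,0.02454,0.3115],"\u03c4":[11.90735,9.22696,0.27919]}
{"k":13,"ang":[-0.54053,-0.80441,0.56435],"qdot":[-0.00312,0.00553,-0.00728],"ee":[0.57278,0.02451,0.31152],"\u03c4":[11.90948,9.22756,0.27973]}
{"k":14,"ang":[-0.54059,-0.80431,0.5642],"qdot":[-0.00305,0.00529,-0.00718],"ee":[0.57279,0.02448,0.31154],"\u03c4":[11.91114,9.22787,0.28023]}
{"k":15,"ang":[-0.54065,-0.8042,0.56406],"qdot":[-0.00297,0.00506,-0.00706],"ee":[0.57281,0.02444,0.31155],"\u03c4":[11.91248,9.22798,0.28069]}
{"k":16,"ang":[-0.5407,-0.80411,0.56392],"qdot":[-0.00289,0.00485,-0.00693],"ee":[0.57282,0.02441,0.31157],"\u03c4":[11.91358,9.22794,0.28113]}
{"k":17,"ang":[-0.54076,-0.80401,0.56378],"qdot":[-0.0028,0.00466,-0.0068],"ee":[0.57284,0.02438,0.31158],"\u03c4":[11.91453,9.22781,0.28156]}
{"k":18,"ang":[-0.54081,-0.80392,0.56364],"qdot":[-0.00271,0.00448,-0.00667],"ee":[0.57286,0.02435,0.3116],"\u03c4":[11.91535,9.22762,0.28198]}
{"k":19,"ang":[-0.54087,-0.80384,0.56351],"qdot":[-0.00262,0.0043,-0.00654],"ee":[0.57287,0.02432,0.31161],"\u03c4":[15.86172,9.22739,3.24226]}
{"k":20,"ang":[-0.54077,-0.80392,0.58014],"qdot":[0.01657,-0.01826,1.64951],"ee":[0.57147,0.02663,0.31167],"\u03c4":[10.42857,9.20531,-0.79716]}
{"k":21,"ang":[-0.54029,-0.80445,0.6059],"qdot":[0.02852,-0.03084,0.9372],"ee":[0.56919,0.0302,0.31173],"\u03c4":[10.83789,9.16366,-0.45191]}
{"k":22,"ang":[-0.53973,-0.80505,0.61999],"qdot":[0.02622,-0.02699,0.47869],"ee":[0.56786,0.03219,0.31176],"\u03c4":[11.1369,9.13929,-0.21475]}
{"k":23,"ang":[-0.53926,-0.80552,0.62659],"qdot":[0.0199,-0.01905,0.18405],"ee":[0.56719,0.03314,0.31179],"\u03c4":[11.35435,9.12833,-0.05119]}
{"k":24,"ang":[-0.53892,-0.80584,0.62837],"qdot":[0.01138,-0.00905,0.00477],"ee":[0.56697,0.03342,0.31183],"\u03c4":[11.51181,9.12715,0.05884]}
{"k":25,"ang":[-0.53885,-0.80583,0.62779],"qdot":[-0.00589,0.01042,-0.05568],"ee":[0.567,0.03335,0.31186],"\u03c4":[11.62146,9.13877,0.11157]}
{"k":26,"ang":[-0.53903,-0.80557,0.62632],"qdot":[-0.01164,0.01538,-0.09152],"ee":[0.56715,0.03312,0.31189],"\u03c4":[11.69562,9.15681,0.14325]}
{"k":27,"ang":[-0.53929,-0.80525,0.62427],"qdot":[-0.01367,0.01633,-0.11372],"ee":[0.56737,0.0328,0.3119],"\u03c4":[11.74806,9.17173,0.16559]}
{"k":28,"ang":[-0.53957,-0.80493,0.62188],"qdot":[-0.01449,0.01632,-0.12517],"ee":[0.56762,0.03244,0.3119],"\u03c4":[11.78572,9.18315,0.18148]}
{"k":29,"ang":[-0.53986,-0.8046,0.61934],"qdot":[-0.01474,0.01601,-0.12923],"ee":[0.5679,0.03205,0.3119],"\u03c4":[11.81298,9.19171,0.19292]}
{"k":30,"ang":[-0.54015,-0.80429,0.61677],"qdot":[-0.01468,0.01559,-0.12848],"ee":[0.56817,0.03166,0.31189],"\u03c4":[11.55216,10.11444,-0.93484]}
{"k":31,"ang":[-0.54018,-0.80395,0.60729],"qdot":[0.00889,0.02209,-0.81149],"ee":[0.56897,0.03036,0.31202],"\u03c4":[11.96621,8.86946,0.62838]}
{"k":32,"ang":[-0.54021,-0.80339,0.59403],"qdot":[-0.00943,0.03055,-0.52118],"ee":[0.57006,0.02851,0.31224]}
{"summary": "max |\u03c4| (N\u00b7m): 15.86172"}
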